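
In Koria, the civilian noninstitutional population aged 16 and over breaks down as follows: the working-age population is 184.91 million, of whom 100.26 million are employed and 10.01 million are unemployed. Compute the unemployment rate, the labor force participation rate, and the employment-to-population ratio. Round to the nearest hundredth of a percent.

Unemployment rate ≈ 9.08%; labor force participation rate ≈ 59.63%; employment-population ratio ≈ 54.22%.

Labor force = employed + unemployed = 100.26 + 10.01 = 110.27 million.
Unemployment rate = 10.01 / 110.27 = 9.08%.
Labor force participation rate = 110.27 / 184.91 = 59.63%.
Employment-population ratio = 100.26 / 184.91 = 54.22%.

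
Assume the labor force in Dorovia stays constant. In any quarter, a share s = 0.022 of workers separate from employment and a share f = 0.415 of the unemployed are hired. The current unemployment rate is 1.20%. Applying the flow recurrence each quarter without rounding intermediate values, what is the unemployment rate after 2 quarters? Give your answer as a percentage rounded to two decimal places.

With a fixed labor force, u_{t+1} = u_t + s·(1−u_t) − f·u_t = u_t·(1−s−f) + s.
Here 1−s−f = 0.563 and s = 0.022.
u_1 = 0.012000 × 0.563 + 0.022 = 0.028756.
u_2 = 0.028756 × 0.563 + 0.022 = 0.038190.

Unemployment rate after two quarters ≈ 3.82%.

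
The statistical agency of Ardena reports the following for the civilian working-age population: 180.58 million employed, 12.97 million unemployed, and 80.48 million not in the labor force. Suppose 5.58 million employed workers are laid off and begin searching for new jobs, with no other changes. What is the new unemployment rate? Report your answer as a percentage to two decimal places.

New unemployment rate ≈ 9.58%.

Initially, labor force = 180.58 + 12.97 = 193.55 million, so u = 12.97/193.55 = 6.70%.
After the change, employed falls and unemployed rises by 5.58; labor force unchanged → E = 175.00, U = 18.55, labor force = 193.55 million.
New unemployment rate = 18.55 / 193.55 = 9.58%.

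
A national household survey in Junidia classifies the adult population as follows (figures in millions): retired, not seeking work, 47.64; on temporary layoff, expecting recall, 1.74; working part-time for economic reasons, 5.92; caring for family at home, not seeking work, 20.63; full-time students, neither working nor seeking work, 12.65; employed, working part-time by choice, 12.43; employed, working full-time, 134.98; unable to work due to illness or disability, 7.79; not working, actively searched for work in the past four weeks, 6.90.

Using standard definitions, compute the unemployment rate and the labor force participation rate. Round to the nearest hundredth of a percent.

Employed = 5.92 + 12.43 + 134.98 = 153.33 million (anyone who worked, including part-time for economic reasons, counts as employed).
Unemployed = 1.74 + 6.90 = 8.64 million (jobless and actively searching, or on temporary layoff).
Labor force = 153.33 + 8.64 = 161.97 million.
Not in labor force = 47.64 + 20.63 + 12.65 + 7.79 = 88.71 million (those not working and not actively searching are outside the labor force).
Civilian working-age population = 161.97 + 88.71 = 250.68 million.
Unemployment rate = 8.64 / 161.97 = 5.33%.
Labor force participation rate = 161.97 / 250.68 = 64.61%.

Unemployment rate ≈ 5.33%; labor force participation rate ≈ 64.61%.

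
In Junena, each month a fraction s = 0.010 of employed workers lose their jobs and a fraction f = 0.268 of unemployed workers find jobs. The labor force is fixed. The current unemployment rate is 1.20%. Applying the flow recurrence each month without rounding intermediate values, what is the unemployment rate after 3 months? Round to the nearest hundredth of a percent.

With a fixed labor force, u_{t+1} = u_t + s·(1−u_t) − f·u_t = u_t·(1−s−f) + s.
Here 1−s−f = 0.722 and s = 0.010.
u_1 = 0.012000 × 0.722 + 0.010 = 0.018664.
u_2 = 0.018664 × 0.722 + 0.010 = 0.023475.
u_3 = 0.023475 × 0.722 + 0.010 = 0.026949.

Unemployment rate after three months ≈ 2.69%.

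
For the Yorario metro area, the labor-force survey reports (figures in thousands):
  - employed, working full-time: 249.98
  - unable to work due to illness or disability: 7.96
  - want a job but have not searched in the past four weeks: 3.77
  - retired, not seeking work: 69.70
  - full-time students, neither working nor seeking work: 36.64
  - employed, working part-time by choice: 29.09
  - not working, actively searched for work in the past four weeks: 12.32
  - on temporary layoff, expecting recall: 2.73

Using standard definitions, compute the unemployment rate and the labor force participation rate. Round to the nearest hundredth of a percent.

Employed = 249.98 + 29.09 = 279.07 thousand.
Unemployed = 12.32 + 2.73 = 15.05 thousand (jobless and actively searching, or on temporary layoff).
Labor force = 279.07 + 15.05 = 294.12 thousand.
Not in labor force = 7.96 + 3.77 + 69.70 + 36.64 = 118.07 thousand (those not working and not actively searching are outside the labor force — including those who want a job but have given up searching).
Civilian working-age population = 294.12 + 118.07 = 412.19 thousand.
Unemployment rate = 15.05 / 294.12 = 5.12%.
Labor force participation rate = 294.12 / 412.19 = 71.36%.

Unemployment rate ≈ 5.12%; labor force participation rate ≈ 71.36%.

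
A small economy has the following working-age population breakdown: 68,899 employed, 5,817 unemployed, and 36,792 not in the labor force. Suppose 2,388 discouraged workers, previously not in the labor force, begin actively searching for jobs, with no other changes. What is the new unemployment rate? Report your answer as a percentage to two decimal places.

Initially, labor force = 68,899 + 5,817 = 74,716, so u = 5,817/74,716 = 7.79%.
After the change, unemployed and labor force both rise by 2,388 → E = 68,899, U = 8,205, labor force = 77,104.
New unemployment rate = 8,205 / 77,104 = 10.64%.

New unemployment rate ≈ 10.64%.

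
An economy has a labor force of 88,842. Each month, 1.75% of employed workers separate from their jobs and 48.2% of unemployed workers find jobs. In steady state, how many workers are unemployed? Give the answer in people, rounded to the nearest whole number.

Steady-state unemployment rate u* = s/(s+f) = 1.75/(1.75+48.2) = 0.035035.
Unemployed = u* × labor force = 0.035035 × 88,842 ≈ 3,113.

About 3,113 are unemployed in steady state.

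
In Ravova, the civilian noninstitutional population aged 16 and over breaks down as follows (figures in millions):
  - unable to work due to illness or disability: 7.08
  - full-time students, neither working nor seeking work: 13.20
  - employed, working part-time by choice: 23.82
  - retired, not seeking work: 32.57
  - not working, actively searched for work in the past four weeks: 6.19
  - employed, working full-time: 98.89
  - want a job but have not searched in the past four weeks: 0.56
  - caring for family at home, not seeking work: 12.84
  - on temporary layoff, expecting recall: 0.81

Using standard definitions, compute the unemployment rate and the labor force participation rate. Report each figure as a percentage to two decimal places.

Employed = 23.82 + 98.89 = 122.71 million.
Unemployed = 6.19 + 0.81 = 7.00 million (jobless and actively searching, or on temporary layoff).
Labor force = 122.71 + 7.00 = 129.71 million.
Not in labor force = 7.08 + 13.20 + 32.57 + 0.56 + 12.84 = 66.25 million (those not working and not actively searching are outside the labor force — including those who want a job but have given up searching).
Civilian working-age population = 129.71 + 66.25 = 195.96 million.
Unemployment rate = 7.00 / 129.71 = 5.40%.
Labor force participation rate = 129.71 / 195.96 = 66.19%.

Unemployment rate ≈ 5.40%; labor force participation rate ≈ 66.19%.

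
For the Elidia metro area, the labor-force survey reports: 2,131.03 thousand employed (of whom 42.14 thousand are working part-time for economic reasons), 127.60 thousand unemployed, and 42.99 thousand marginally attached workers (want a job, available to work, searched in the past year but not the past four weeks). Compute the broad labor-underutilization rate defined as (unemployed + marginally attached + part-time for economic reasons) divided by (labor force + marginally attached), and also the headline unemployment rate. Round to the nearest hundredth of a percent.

Broad underutilization rate ≈ 9.24%; headline unemployment rate ≈ 5.65%.

Labor force = 2,131.03 + 127.60 = 2,258.63 thousand.
Numerator = 127.60 + 42.99 + 42.14 = 212.73 thousand.
Denominator = 2,258.63 + 42.99 = 2,301.62 thousand.
Broad rate = 212.73 / 2,301.62 = 9.24%.
Headline unemployment rate = 127.60 / 2,258.63 = 5.65%.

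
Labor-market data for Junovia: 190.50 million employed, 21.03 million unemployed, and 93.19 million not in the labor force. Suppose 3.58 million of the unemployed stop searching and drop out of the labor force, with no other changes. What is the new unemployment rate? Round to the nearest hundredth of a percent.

New unemployment rate ≈ 8.39%.

Initially, labor force = 190.50 + 21.03 = 211.53 million, so u = 21.03/211.53 = 9.94%.
After the change, unemployed and labor force both fall by 3.58 → E = 190.50, U = 17.45, labor force = 207.95 million.
New unemployment rate = 17.45 / 207.95 = 8.39%.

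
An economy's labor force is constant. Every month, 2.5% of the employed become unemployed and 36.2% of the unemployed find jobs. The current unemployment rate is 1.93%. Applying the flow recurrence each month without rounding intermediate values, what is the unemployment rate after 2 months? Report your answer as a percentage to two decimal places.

With a fixed labor force, u_{t+1} = u_t + s·(1−u_t) − f·u_t = u_t·(1−s−f) + s.
Here 1−s−f = 0.613 and s = 0.025.
u_1 = 0.019300 × 0.613 + 0.025 = 0.036831.
u_2 = 0.036831 × 0.613 + 0.025 = 0.047577.

Unemployment rate after two months ≈ 4.76%.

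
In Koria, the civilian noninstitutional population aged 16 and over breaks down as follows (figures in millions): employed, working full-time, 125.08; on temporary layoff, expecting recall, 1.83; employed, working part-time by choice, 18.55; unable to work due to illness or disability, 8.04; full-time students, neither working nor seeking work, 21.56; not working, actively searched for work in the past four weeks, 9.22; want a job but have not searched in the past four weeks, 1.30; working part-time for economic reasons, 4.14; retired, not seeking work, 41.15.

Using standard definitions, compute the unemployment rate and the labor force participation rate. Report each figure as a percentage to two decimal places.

Unemployment rate ≈ 6.96%; labor force participation rate ≈ 68.79%.

Employed = 125.08 + 18.55 + 4.14 = 147.77 million (anyone who worked, including part-time for economic reasons, counts as employed).
Unemployed = 1.83 + 9.22 = 11.05 million (jobless and actively searching, or on temporary layoff).
Labor force = 147.77 + 11.05 = 158.82 million.
Not in labor force = 8.04 + 21.56 + 1.30 + 41.15 = 72.05 million (those not working and not actively searching are outside the labor force — including those who want a job but have given up searching).
Civilian working-age population = 158.82 + 72.05 = 230.87 million.
Unemployment rate = 11.05 / 158.82 = 6.96%.
Labor force participation rate = 158.82 / 230.87 = 68.79%.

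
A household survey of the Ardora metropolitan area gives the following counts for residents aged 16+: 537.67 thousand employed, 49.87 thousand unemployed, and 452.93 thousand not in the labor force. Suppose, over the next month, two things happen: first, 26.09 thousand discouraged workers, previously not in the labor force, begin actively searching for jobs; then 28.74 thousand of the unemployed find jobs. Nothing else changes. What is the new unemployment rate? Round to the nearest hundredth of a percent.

Initially, labor force = 537.67 + 49.87 = 587.54 thousand, so u = 49.87/587.54 = 8.49%.
After the first change, unemployed and labor force both rise by 26.09 → E = 537.67, U = 75.96, labor force = 613.63 thousand.
After the second change, unemployed falls and employed rises by 28.74; labor force unchanged → E = 566.41, U = 47.22, labor force = 613.63 thousand.
New unemployment rate = 47.22 / 613.63 = 7.70%.

New unemployment rate ≈ 7.70%.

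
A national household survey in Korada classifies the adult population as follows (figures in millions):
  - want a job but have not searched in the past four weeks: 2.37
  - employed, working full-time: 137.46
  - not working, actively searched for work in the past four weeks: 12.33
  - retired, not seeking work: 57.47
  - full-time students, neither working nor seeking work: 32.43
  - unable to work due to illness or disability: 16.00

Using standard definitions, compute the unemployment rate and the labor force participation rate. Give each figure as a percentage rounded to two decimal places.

Unemployment rate ≈ 8.23%; labor force participation rate ≈ 58.04%.

Employed = 137.46 million.
Unemployed = 12.33 million.
Labor force = 137.46 + 12.33 = 149.79 million.
Not in labor force = 2.37 + 57.47 + 32.43 + 16.00 = 108.27 million (those not working and not actively searching are outside the labor force — including those who want a job but have given up searching).
Civilian working-age population = 149.79 + 108.27 = 258.06 million.
Unemployment rate = 12.33 / 149.79 = 8.23%.
Labor force participation rate = 149.79 / 258.06 = 58.04%.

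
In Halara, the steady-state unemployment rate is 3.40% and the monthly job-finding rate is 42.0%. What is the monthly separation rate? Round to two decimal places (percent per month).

From u* = s/(s+f): s = u·f/(1−u).
s = 0.0340 × 42.0 / (1 − 0.0340) = 1.4280 / 0.9660 ≈ 1.48% per month.

Separation rate ≈ 1.48% per month.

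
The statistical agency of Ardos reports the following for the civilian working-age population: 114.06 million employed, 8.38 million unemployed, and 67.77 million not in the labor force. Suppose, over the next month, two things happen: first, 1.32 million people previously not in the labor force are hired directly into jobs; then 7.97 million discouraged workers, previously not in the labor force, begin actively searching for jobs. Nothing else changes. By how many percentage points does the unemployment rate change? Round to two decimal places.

Initially, labor force = 114.06 + 8.38 = 122.44 million, so u = 8.38/122.44 = 6.84%.
After the first change, employed and labor force both rise by 1.32; unemployed unchanged → E = 115.38, U = 8.38, labor force = 123.76 million.
After the second change, unemployed and labor force both rise by 7.97 → E = 115.38, U = 16.35, labor force = 131.73 million.
New unemployment rate = 16.35 / 131.73 = 12.41%.
Change = 12.41% − 6.84% = +5.57 percentage points.

The unemployment rate changes by +5.57 percentage points.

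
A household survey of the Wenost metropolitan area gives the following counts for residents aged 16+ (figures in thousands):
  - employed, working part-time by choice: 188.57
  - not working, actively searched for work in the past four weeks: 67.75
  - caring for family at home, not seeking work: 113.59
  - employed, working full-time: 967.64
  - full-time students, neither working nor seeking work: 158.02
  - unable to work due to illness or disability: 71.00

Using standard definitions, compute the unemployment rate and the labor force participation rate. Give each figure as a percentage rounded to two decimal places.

Unemployment rate ≈ 5.54%; labor force participation rate ≈ 78.13%.

Employed = 188.57 + 967.64 = 1,156.21 thousand.
Unemployed = 67.75 thousand.
Labor force = 1,156.21 + 67.75 = 1,223.96 thousand.
Not in labor force = 113.59 + 158.02 + 71.00 = 342.61 thousand (those not working and not actively searching are outside the labor force).
Civilian working-age population = 1,223.96 + 342.61 = 1,566.57 thousand.
Unemployment rate = 67.75 / 1,223.96 = 5.54%.
Labor force participation rate = 1,223.96 / 1,566.57 = 78.13%.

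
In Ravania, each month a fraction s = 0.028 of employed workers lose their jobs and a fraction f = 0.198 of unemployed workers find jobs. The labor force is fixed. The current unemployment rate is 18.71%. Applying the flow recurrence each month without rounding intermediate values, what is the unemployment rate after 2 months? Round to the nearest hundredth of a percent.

With a fixed labor force, u_{t+1} = u_t + s·(1−u_t) − f·u_t = u_t·(1−s−f) + s.
Here 1−s−f = 0.774 and s = 0.028.
u_1 = 0.187100 × 0.774 + 0.028 = 0.172815.
u_2 = 0.172815 × 0.774 + 0.028 = 0.161759.

Unemployment rate after two months ≈ 16.18%.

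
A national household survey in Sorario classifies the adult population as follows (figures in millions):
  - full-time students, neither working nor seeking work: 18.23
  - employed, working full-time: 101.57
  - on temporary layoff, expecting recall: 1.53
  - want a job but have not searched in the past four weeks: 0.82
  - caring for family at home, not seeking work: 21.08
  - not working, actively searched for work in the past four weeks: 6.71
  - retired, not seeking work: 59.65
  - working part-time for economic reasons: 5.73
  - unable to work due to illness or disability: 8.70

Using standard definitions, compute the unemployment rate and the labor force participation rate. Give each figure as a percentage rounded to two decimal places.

Employed = 101.57 + 5.73 = 107.30 million (anyone who worked, including part-time for economic reasons, counts as employed).
Unemployed = 1.53 + 6.71 = 8.24 million (jobless and actively searching, or on temporary layoff).
Labor force = 107.30 + 8.24 = 115.54 million.
Not in labor force = 18.23 + 0.82 + 21.08 + 59.65 + 8.70 = 108.48 million (those not working and not actively searching are outside the labor force — including those who want a job but have given up searching).
Civilian working-age population = 115.54 + 108.48 = 224.02 million.
Unemployment rate = 8.24 / 115.54 = 7.13%.
Labor force participation rate = 115.54 / 224.02 = 51.58%.

Unemployment rate ≈ 7.13%; labor force participation rate ≈ 51.58%.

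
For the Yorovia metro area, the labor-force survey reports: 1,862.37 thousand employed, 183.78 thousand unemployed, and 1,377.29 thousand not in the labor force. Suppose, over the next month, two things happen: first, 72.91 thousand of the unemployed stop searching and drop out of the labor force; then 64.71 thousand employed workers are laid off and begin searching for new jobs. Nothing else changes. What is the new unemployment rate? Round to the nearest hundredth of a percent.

Initially, labor force = 1,862.37 + 183.78 = 2,046.15 thousand, so u = 183.78/2,046.15 = 8.98%.
After the first change, unemployed and labor force both fall by 72.91 → E = 1,862.37, U = 110.87, labor force = 1,973.24 thousand.
After the second change, employed falls and unemployed rises by 64.71; labor force unchanged → E = 1,797.66, U = 175.58, labor force = 1,973.24 thousand.
New unemployment rate = 175.58 / 1,973.24 = 8.90%.

New unemployment rate ≈ 8.90%.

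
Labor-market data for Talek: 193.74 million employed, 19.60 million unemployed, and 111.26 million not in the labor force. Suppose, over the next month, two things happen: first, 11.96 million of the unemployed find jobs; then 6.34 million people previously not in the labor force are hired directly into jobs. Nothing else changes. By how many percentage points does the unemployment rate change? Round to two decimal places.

The unemployment rate changes by −5.71 percentage points.

Initially, labor force = 193.74 + 19.60 = 213.34 million, so u = 19.60/213.34 = 9.19%.
After the first change, unemployed falls and employed rises by 11.96; labor force unchanged → E = 205.70, U = 7.64, labor force = 213.34 million.
After the second change, employed and labor force both rise by 6.34; unemployed unchanged → E = 212.04, U = 7.64, labor force = 219.68 million.
New unemployment rate = 7.64 / 219.68 = 3.48%.
Change = 3.48% − 9.19% = −5.71 percentage points.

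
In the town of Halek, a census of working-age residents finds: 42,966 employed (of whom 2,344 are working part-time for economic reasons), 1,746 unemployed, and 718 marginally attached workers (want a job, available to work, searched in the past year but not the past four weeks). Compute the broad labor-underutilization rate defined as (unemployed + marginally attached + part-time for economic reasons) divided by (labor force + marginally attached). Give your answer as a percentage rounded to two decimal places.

Broad underutilization rate ≈ 10.58%.

Labor force = 42,966 + 1,746 = 44,712.
Numerator = 1,746 + 718 + 2,344 = 4,808.
Denominator = 44,712 + 718 = 45,430.
Broad rate = 4,808 / 45,430 = 10.58%.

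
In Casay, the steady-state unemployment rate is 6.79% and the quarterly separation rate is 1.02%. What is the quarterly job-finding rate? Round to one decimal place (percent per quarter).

Job-finding rate ≈ 14.0% per quarter.

From u* = s/(s+f): f = s·(1−u)/u.
f = 1.02 × (1 − 0.0679) / 0.0679 = 0.9507 / 0.0679 ≈ 14.0% per quarter.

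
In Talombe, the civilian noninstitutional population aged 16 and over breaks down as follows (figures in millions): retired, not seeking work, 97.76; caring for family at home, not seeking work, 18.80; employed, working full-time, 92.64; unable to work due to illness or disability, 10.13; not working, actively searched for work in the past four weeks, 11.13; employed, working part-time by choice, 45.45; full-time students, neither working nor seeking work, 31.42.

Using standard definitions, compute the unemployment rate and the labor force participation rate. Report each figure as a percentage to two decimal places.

Employed = 92.64 + 45.45 = 138.09 million.
Unemployed = 11.13 million.
Labor force = 138.09 + 11.13 = 149.22 million.
Not in labor force = 97.76 + 18.80 + 10.13 + 31.42 = 158.11 million (those not working and not actively searching are outside the labor force).
Civilian working-age population = 149.22 + 158.11 = 307.33 million.
Unemployment rate = 11.13 / 149.22 = 7.46%.
Labor force participation rate = 149.22 / 307.33 = 48.55%.

Unemployment rate ≈ 7.46%; labor force participation rate ≈ 48.55%.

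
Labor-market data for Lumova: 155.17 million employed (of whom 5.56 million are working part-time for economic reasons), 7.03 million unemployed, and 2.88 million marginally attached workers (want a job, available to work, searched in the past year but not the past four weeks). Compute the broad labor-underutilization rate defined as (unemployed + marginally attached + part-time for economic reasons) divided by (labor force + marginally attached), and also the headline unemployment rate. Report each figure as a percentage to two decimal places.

Labor force = 155.17 + 7.03 = 162.20 million.
Numerator = 7.03 + 2.88 + 5.56 = 15.47 million.
Denominator = 162.20 + 2.88 = 165.08 million.
Broad rate = 15.47 / 165.08 = 9.37%.
Headline unemployment rate = 7.03 / 162.20 = 4.33%.

Broad underutilization rate ≈ 9.37%; headline unemployment rate ≈ 4.33%.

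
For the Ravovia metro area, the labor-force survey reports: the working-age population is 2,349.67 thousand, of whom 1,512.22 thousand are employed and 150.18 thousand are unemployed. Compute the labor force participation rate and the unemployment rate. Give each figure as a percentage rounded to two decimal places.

Labor force participation rate ≈ 70.75%; unemployment rate ≈ 9.03%.

Labor force = employed + unemployed = 1,512.22 + 150.18 = 1,662.40 thousand.
Unemployment rate = 150.18 / 1,662.40 = 9.03%.
Labor force participation rate = 1,662.40 / 2,349.67 = 70.75%.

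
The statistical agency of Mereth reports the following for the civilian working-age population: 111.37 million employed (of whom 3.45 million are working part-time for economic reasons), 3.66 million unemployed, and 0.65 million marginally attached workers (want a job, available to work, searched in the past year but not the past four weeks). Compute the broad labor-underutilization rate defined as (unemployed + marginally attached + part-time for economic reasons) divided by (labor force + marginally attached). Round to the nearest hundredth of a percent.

Broad underutilization rate ≈ 6.71%.

Labor force = 111.37 + 3.66 = 115.03 million.
Numerator = 3.66 + 0.65 + 3.45 = 7.76 million.
Denominator = 115.03 + 0.65 = 115.68 million.
Broad rate = 7.76 / 115.68 = 6.71%.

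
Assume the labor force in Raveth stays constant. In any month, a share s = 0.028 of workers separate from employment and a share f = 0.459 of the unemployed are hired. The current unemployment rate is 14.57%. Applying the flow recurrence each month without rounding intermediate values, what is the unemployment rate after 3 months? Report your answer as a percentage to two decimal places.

With a fixed labor force, u_{t+1} = u_t + s·(1−u_t) − f·u_t = u_t·(1−s−f) + s.
Here 1−s−f = 0.513 and s = 0.028.
u_1 = 0.145700 × 0.513 + 0.028 = 0.102744.
u_2 = 0.102744 × 0.513 + 0.028 = 0.080708.
u_3 = 0.080708 × 0.513 + 0.028 = 0.069403.

Unemployment rate after three months ≈ 6.94%.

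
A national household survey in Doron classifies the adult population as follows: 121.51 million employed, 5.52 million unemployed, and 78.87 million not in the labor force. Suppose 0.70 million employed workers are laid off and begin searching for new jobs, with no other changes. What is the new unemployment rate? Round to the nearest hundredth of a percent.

New unemployment rate ≈ 4.90%.

Initially, labor force = 121.51 + 5.52 = 127.03 million, so u = 5.52/127.03 = 4.35%.
After the change, employed falls and unemployed rises by 0.70; labor force unchanged → E = 120.81, U = 6.22, labor force = 127.03 million.
New unemployment rate = 6.22 / 127.03 = 4.90%.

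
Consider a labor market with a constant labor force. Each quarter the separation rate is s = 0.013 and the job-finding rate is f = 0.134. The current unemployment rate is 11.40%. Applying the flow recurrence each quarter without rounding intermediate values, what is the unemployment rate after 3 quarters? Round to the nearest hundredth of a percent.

Unemployment rate after three quarters ≈ 10.43%.

With a fixed labor force, u_{t+1} = u_t + s·(1−u_t) − f·u_t = u_t·(1−s−f) + s.
Here 1−s−f = 0.853 and s = 0.013.
u_1 = 0.114000 × 0.853 + 0.013 = 0.110242.
u_2 = 0.110242 × 0.853 + 0.013 = 0.107036.
u_3 = 0.107036 × 0.853 + 0.013 = 0.104302.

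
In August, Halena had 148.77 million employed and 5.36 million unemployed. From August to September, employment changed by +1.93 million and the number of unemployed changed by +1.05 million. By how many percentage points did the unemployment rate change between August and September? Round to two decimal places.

The unemployment rate changed by +0.60 percentage points.

August: labor force = 148.77 + 5.36 = 154.13; u = 5.36/154.13 = 3.48%.
September: labor force = 150.70 + 6.41 = 157.11; u = 6.41/157.11 = 4.08%.
Change = 4.08% − 3.48% = +0.60 pp.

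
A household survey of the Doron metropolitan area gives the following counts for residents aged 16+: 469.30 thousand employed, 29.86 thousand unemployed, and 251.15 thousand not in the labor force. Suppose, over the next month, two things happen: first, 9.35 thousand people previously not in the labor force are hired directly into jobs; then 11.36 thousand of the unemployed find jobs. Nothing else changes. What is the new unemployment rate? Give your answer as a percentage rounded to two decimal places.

Initially, labor force = 469.30 + 29.86 = 499.16 thousand, so u = 29.86/499.16 = 5.98%.
After the first change, employed and labor force both rise by 9.35; unemployed unchanged → E = 478.65, U = 29.86, labor force = 508.51 thousand.
After the second change, unemployed falls and employed rises by 11.36; labor force unchanged → E = 490.01, U = 18.50, labor force = 508.51 thousand.
New unemployment rate = 18.50 / 508.51 = 3.64%.

New unemployment rate ≈ 3.64%.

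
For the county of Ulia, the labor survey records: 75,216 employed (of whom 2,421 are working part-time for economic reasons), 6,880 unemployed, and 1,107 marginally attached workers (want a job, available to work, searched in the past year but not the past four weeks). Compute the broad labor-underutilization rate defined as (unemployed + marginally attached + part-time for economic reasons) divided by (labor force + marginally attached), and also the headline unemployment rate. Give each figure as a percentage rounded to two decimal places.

Broad underutilization rate ≈ 12.51%; headline unemployment rate ≈ 8.38%.

Labor force = 75,216 + 6,880 = 82,096.
Numerator = 6,880 + 1,107 + 2,421 = 10,408.
Denominator = 82,096 + 1,107 = 83,203.
Broad rate = 10,408 / 83,203 = 12.51%.
Headline unemployment rate = 6,880 / 82,096 = 8.38%.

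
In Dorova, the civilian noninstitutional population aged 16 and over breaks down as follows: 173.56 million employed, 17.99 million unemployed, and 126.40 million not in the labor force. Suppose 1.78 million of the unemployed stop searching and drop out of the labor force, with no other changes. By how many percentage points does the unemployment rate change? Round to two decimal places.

Initially, labor force = 173.56 + 17.99 = 191.55 million, so u = 17.99/191.55 = 9.39%.
After the change, unemployed and labor force both fall by 1.78 → E = 173.56, U = 16.21, labor force = 189.77 million.
New unemployment rate = 16.21 / 189.77 = 8.54%.
Change = 8.54% − 9.39% = −0.85 percentage points.

The unemployment rate changes by −0.85 percentage points.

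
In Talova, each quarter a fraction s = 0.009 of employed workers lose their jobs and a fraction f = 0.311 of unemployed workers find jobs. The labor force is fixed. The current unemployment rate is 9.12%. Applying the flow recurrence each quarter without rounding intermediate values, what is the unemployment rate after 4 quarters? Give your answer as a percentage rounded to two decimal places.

Unemployment rate after four quarters ≈ 4.16%.

With a fixed labor force, u_{t+1} = u_t + s·(1−u_t) − f·u_t = u_t·(1−s−f) + s.
Here 1−s−f = 0.680 and s = 0.009.
u_1 = 0.091200 × 0.680 + 0.009 = 0.071016.
u_2 = 0.071016 × 0.680 + 0.009 = 0.057291.
u_3 = 0.057291 × 0.680 + 0.009 = 0.047958.
u_4 = 0.047958 × 0.680 + 0.009 = 0.041611.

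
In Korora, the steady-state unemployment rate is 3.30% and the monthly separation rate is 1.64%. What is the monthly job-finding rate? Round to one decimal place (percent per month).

From u* = s/(s+f): f = s·(1−u)/u.
f = 1.64 × (1 − 0.0330) / 0.0330 = 1.5859 / 0.0330 ≈ 48.1% per month.

Job-finding rate ≈ 48.1% per month.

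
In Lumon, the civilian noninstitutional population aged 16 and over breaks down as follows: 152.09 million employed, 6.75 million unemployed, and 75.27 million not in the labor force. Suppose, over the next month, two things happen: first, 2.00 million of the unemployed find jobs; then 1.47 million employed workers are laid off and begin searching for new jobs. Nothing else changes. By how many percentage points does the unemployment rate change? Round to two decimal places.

Initially, labor force = 152.09 + 6.75 = 158.84 million, so u = 6.75/158.84 = 4.25%.
After the first change, unemployed falls and employed rises by 2.00; labor force unchanged → E = 154.09, U = 4.75, labor force = 158.84 million.
After the second change, employed falls and unemployed rises by 1.47; labor force unchanged → E = 152.62, U = 6.22, labor force = 158.84 million.
New unemployment rate = 6.22 / 158.84 = 3.92%.
Change = 3.92% − 4.25% = −0.33 percentage points.

The unemployment rate changes by −0.33 percentage points.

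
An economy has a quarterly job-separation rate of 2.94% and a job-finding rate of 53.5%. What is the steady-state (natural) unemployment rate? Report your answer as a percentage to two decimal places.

Steady-state unemployment rate ≈ 5.21%.

At steady state the flows balance: s·E = f·U, so U/(E+U) = s/(s+f).
u* = 2.94 / (2.94 + 53.5) = 2.94 / 56.44 = 5.21%.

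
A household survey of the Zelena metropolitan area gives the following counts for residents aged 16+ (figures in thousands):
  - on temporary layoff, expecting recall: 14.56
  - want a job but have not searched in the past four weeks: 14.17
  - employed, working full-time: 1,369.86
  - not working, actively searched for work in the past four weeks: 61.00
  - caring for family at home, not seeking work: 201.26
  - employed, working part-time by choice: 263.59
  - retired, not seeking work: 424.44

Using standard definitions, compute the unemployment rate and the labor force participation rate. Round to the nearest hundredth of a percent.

Unemployment rate ≈ 4.42%; labor force participation rate ≈ 72.76%.

Employed = 1,369.86 + 263.59 = 1,633.45 thousand.
Unemployed = 14.56 + 61.00 = 75.56 thousand (jobless and actively searching, or on temporary layoff).
Labor force = 1,633.45 + 75.56 = 1,709.01 thousand.
Not in labor force = 14.17 + 201.26 + 424.44 = 639.87 thousand (those not working and not actively searching are outside the labor force — including those who want a job but have given up searching).
Civilian working-age population = 1,709.01 + 639.87 = 2,348.88 thousand.
Unemployment rate = 75.56 / 1,709.01 = 4.42%.
Labor force participation rate = 1,709.01 / 2,348.88 = 72.76%.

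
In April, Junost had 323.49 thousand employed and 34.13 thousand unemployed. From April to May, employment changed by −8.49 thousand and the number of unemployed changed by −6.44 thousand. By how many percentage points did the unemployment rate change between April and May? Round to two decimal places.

April: labor force = 323.49 + 34.13 = 357.62; u = 34.13/357.62 = 9.54%.
May: labor force = 315.00 + 27.69 = 342.69; u = 27.69/342.69 = 8.08%.
Change = 8.08% − 9.54% = −1.46 pp.

The unemployment rate changed by −1.46 percentage points.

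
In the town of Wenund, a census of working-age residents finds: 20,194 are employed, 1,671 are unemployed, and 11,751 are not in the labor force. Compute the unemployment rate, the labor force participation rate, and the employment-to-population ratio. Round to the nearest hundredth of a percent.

Labor force = employed + unemployed = 20,194 + 1,671 = 21,865.
Working-age population = 21,865 + 11,751 = 33,616.
Unemployment rate = 1,671 / 21,865 = 7.64%.
Labor force participation rate = 21,865 / 33,616 = 65.04%.
Employment-population ratio = 20,194 / 33,616 = 60.07%.

Unemployment rate ≈ 7.64%; labor force participation rate ≈ 65.04%; employment-population ratio ≈ 60.07%.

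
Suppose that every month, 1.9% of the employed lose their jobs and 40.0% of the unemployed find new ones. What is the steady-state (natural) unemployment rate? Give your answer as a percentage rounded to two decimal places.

Steady-state unemployment rate ≈ 4.53%.

At steady state the flows balance: s·E = f·U, so U/(E+U) = s/(s+f).
u* = 1.9 / (1.9 + 40.0) = 1.9 / 41.90 = 4.53%.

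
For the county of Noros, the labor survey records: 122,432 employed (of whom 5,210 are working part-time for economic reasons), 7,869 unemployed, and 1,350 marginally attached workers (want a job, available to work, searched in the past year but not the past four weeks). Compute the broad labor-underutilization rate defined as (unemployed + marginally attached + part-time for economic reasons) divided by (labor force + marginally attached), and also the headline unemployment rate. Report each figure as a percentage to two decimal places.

Broad underutilization rate ≈ 10.96%; headline unemployment rate ≈ 6.04%.

Labor force = 122,432 + 7,869 = 130,301.
Numerator = 7,869 + 1,350 + 5,210 = 14,429.
Denominator = 130,301 + 1,350 = 131,651.
Broad rate = 14,429 / 131,651 = 10.96%.
Headline unemployment rate = 7,869 / 130,301 = 6.04%.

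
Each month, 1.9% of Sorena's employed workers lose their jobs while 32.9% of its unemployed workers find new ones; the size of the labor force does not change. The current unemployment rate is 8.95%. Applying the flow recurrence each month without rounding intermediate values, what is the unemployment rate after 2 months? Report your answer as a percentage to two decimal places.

Unemployment rate after two months ≈ 6.94%.

With a fixed labor force, u_{t+1} = u_t + s·(1−u_t) − f·u_t = u_t·(1−s−f) + s.
Here 1−s−f = 0.652 and s = 0.019.
u_1 = 0.089500 × 0.652 + 0.019 = 0.077354.
u_2 = 0.077354 × 0.652 + 0.019 = 0.069435.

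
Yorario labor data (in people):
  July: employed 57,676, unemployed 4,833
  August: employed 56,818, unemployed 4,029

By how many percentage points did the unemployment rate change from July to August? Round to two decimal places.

July: labor force = 57,676 + 4,833 = 62,509; u = 4,833/62,509 = 7.73%.
August: labor force = 56,818 + 4,029 = 60,847; u = 4,029/60,847 = 6.62%.
Change = 6.62% − 7.73% = −1.11 pp.

The unemployment rate changed by −1.11 percentage points.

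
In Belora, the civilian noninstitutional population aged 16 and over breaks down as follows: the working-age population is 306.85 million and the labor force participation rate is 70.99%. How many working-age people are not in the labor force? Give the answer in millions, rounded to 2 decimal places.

About 89.02 million are not in the labor force.

Share not in the labor force = 1 − 0.7099 = 0.2901.
Not in labor force = 0.2901 × 306.85 ≈ 89.02 million.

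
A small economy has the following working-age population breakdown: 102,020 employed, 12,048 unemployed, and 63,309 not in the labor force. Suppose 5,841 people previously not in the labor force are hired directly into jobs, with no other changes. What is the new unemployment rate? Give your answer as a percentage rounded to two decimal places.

New unemployment rate ≈ 10.05%.

Initially, labor force = 102,020 + 12,048 = 114,068, so u = 12,048/114,068 = 10.56%.
After the change, employed and labor force both rise by 5,841; unemployed unchanged → E = 107,861, U = 12,048, labor force = 119,909.
New unemployment rate = 12,048 / 119,909 = 10.05%.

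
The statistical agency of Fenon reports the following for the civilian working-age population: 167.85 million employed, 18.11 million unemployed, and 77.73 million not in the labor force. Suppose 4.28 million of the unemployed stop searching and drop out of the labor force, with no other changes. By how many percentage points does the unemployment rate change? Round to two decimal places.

The unemployment rate changes by −2.13 percentage points.

Initially, labor force = 167.85 + 18.11 = 185.96 million, so u = 18.11/185.96 = 9.74%.
After the change, unemployed and labor force both fall by 4.28 → E = 167.85, U = 13.83, labor force = 181.68 million.
New unemployment rate = 13.83 / 181.68 = 7.61%.
Change = 7.61% − 9.74% = −2.13 percentage points.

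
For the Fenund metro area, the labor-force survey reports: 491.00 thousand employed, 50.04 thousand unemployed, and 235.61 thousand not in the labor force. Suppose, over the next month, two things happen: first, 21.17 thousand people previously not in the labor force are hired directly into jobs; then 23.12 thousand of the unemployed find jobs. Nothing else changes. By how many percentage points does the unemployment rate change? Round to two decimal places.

Initially, labor force = 491.00 + 50.04 = 541.04 thousand, so u = 50.04/541.04 = 9.25%.
After the first change, employed and labor force both rise by 21.17; unemployed unchanged → E = 512.17, U = 50.04, labor force = 562.21 thousand.
After the second change, unemployed falls and employed rises by 23.12; labor force unchanged → E = 535.29, U = 26.92, labor force = 562.21 thousand.
New unemployment rate = 26.92 / 562.21 = 4.79%.
Change = 4.79% − 9.25% = −4.46 percentage points.

The unemployment rate changes by −4.46 percentage points.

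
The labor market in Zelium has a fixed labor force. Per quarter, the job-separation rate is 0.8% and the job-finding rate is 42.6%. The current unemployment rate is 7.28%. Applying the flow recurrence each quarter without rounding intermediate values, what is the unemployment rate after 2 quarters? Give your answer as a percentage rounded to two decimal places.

Unemployment rate after two quarters ≈ 3.58%.

With a fixed labor force, u_{t+1} = u_t + s·(1−u_t) − f·u_t = u_t·(1−s−f) + s.
Here 1−s−f = 0.566 and s = 0.008.
u_1 = 0.072800 × 0.566 + 0.008 = 0.049205.
u_2 = 0.049205 × 0.566 + 0.008 = 0.035850.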